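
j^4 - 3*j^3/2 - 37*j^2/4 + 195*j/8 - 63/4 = (j - 2)*(j - 3/2)^2*(j + 7/2)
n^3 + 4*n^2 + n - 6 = (n - 1)*(n + 2)*(n + 3)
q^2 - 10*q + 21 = (q - 7)*(q - 3)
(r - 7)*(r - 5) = r^2 - 12*r + 35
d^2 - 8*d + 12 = (d - 6)*(d - 2)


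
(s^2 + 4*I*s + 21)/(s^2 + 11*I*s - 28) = (s - 3*I)/(s + 4*I)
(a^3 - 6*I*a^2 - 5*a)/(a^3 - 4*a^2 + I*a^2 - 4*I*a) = (a^2 - 6*I*a - 5)/(a^2 + a*(-4 + I) - 4*I)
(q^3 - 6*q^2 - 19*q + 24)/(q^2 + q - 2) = (q^2 - 5*q - 24)/(q + 2)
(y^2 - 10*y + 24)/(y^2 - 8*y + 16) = (y - 6)/(y - 4)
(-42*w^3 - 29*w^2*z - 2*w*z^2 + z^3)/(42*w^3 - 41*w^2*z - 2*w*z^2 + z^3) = (6*w^2 + 5*w*z + z^2)/(-6*w^2 + 5*w*z + z^2)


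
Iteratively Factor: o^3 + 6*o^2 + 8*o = (o + 2)*(o^2 + 4*o) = o*(o + 2)*(o + 4)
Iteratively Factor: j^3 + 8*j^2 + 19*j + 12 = (j + 4)*(j^2 + 4*j + 3) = (j + 1)*(j + 4)*(j + 3)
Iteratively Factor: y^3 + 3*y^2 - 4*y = (y - 1)*(y^2 + 4*y) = y*(y - 1)*(y + 4)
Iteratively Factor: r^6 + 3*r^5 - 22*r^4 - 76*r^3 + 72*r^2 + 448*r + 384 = (r + 2)*(r^5 + r^4 - 24*r^3 - 28*r^2 + 128*r + 192) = (r + 2)^2*(r^4 - r^3 - 22*r^2 + 16*r + 96) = (r + 2)^3*(r^3 - 3*r^2 - 16*r + 48) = (r - 4)*(r + 2)^3*(r^2 + r - 12) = (r - 4)*(r + 2)^3*(r + 4)*(r - 3)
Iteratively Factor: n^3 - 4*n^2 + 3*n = (n - 1)*(n^2 - 3*n) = (n - 3)*(n - 1)*(n)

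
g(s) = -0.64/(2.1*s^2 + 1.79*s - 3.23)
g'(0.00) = 0.11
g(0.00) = 0.20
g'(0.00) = 0.11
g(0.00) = 0.20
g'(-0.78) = -0.08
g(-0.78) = 0.19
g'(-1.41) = -1.06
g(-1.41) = 0.41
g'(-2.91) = -0.08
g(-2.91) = -0.07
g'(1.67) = 0.18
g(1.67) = -0.11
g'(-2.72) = -0.11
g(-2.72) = -0.09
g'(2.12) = 0.07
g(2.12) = -0.06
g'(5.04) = 0.00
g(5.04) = -0.01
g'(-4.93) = -0.01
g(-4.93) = -0.02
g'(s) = -0.64*(-4.2*s - 1.79)/(2.1*s^2 + 1.79*s - 3.23)^2 = (2.688*s + 1.1456)/(2.1*s^2 + 1.79*s - 3.23)^2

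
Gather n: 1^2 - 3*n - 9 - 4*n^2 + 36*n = -4*n^2 + 33*n - 8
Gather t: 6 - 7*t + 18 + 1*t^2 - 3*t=t^2 - 10*t + 24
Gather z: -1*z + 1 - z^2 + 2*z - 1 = -z^2 + z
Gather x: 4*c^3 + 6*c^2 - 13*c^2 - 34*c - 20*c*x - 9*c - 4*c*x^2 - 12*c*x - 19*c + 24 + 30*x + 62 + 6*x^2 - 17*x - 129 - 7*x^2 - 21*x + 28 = 4*c^3 - 7*c^2 - 62*c + x^2*(-4*c - 1) + x*(-32*c - 8) - 15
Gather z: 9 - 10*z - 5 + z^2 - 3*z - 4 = z^2 - 13*z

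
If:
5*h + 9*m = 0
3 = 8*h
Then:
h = 3/8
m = -5/24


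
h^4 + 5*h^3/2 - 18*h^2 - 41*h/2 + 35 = (h - 7/2)*(h - 1)*(h + 2)*(h + 5)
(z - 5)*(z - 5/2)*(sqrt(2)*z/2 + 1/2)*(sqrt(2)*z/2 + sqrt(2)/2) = z^4/2 - 13*z^3/4 + sqrt(2)*z^3/4 - 13*sqrt(2)*z^2/8 + 5*z^2/2 + 5*sqrt(2)*z/4 + 25*z/4 + 25*sqrt(2)/8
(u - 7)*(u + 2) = u^2 - 5*u - 14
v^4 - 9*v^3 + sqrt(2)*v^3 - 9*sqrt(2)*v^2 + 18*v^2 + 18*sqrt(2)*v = v*(v - 6)*(v - 3)*(v + sqrt(2))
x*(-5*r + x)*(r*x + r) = -5*r^2*x^2 - 5*r^2*x + r*x^3 + r*x^2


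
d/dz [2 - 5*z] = -5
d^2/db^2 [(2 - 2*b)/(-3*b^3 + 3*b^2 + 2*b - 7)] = 4*((b - 1)*(-9*b^2 + 6*b + 2)^2 + (-9*b^2 + 6*b - 3*(b - 1)*(3*b - 1) + 2)*(3*b^3 - 3*b^2 - 2*b + 7))/(3*b^3 - 3*b^2 - 2*b + 7)^3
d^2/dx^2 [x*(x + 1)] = 2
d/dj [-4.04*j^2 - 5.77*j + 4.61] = -8.08*j - 5.77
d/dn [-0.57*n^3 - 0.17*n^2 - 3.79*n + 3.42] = -1.71*n^2 - 0.34*n - 3.79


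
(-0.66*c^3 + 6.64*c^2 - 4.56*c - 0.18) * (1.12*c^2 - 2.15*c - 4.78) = -0.7392*c^5 + 8.8558*c^4 - 16.2284*c^3 - 22.1368*c^2 + 22.1838*c + 0.8604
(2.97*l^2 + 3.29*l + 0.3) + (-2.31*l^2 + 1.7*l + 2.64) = 0.66*l^2 + 4.99*l + 2.94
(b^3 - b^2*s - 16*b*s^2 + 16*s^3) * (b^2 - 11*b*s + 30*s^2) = b^5 - 12*b^4*s + 25*b^3*s^2 + 162*b^2*s^3 - 656*b*s^4 + 480*s^5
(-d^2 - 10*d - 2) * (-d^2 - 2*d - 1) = d^4 + 12*d^3 + 23*d^2 + 14*d + 2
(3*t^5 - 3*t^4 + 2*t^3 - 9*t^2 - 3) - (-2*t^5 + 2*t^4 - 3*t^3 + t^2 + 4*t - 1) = 5*t^5 - 5*t^4 + 5*t^3 - 10*t^2 - 4*t - 2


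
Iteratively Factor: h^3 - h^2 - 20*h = (h - 5)*(h^2 + 4*h) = h*(h - 5)*(h + 4)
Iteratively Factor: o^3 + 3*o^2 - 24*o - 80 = (o - 5)*(o^2 + 8*o + 16) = (o - 5)*(o + 4)*(o + 4)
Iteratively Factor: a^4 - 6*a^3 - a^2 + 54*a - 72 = (a + 3)*(a^3 - 9*a^2 + 26*a - 24) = (a - 4)*(a + 3)*(a^2 - 5*a + 6) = (a - 4)*(a - 2)*(a + 3)*(a - 3)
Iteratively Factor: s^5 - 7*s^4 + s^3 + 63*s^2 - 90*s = (s - 2)*(s^4 - 5*s^3 - 9*s^2 + 45*s) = (s - 3)*(s - 2)*(s^3 - 2*s^2 - 15*s) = (s - 3)*(s - 2)*(s + 3)*(s^2 - 5*s) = (s - 5)*(s - 3)*(s - 2)*(s + 3)*(s)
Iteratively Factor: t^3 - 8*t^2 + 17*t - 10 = (t - 1)*(t^2 - 7*t + 10) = (t - 5)*(t - 1)*(t - 2)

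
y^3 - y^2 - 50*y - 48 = (y - 8)*(y + 1)*(y + 6)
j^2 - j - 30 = (j - 6)*(j + 5)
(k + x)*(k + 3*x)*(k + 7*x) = k^3 + 11*k^2*x + 31*k*x^2 + 21*x^3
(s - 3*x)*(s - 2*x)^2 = s^3 - 7*s^2*x + 16*s*x^2 - 12*x^3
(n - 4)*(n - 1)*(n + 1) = n^3 - 4*n^2 - n + 4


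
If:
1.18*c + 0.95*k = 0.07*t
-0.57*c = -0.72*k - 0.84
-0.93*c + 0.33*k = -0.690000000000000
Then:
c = 0.46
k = -0.81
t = -3.25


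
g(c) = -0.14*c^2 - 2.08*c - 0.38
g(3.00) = -7.88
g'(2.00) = -2.64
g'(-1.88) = -1.55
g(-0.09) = -0.19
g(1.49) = -3.79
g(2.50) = -6.46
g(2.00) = -5.10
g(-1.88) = 3.04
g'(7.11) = -4.07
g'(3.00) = -2.92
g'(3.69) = -3.11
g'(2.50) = -2.78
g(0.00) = -0.38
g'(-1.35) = -1.70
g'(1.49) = -2.50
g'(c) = -0.28*c - 2.08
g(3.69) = -9.96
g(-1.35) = 2.17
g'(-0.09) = -2.05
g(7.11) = -22.25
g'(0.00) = -2.08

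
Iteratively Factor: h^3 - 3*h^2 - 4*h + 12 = (h - 2)*(h^2 - h - 6) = (h - 3)*(h - 2)*(h + 2)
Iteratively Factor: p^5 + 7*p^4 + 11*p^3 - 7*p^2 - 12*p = (p)*(p^4 + 7*p^3 + 11*p^2 - 7*p - 12) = p*(p + 4)*(p^3 + 3*p^2 - p - 3) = p*(p - 1)*(p + 4)*(p^2 + 4*p + 3) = p*(p - 1)*(p + 1)*(p + 4)*(p + 3)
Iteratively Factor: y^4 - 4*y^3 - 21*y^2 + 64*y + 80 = (y - 4)*(y^3 - 21*y - 20) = (y - 4)*(y + 1)*(y^2 - y - 20) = (y - 5)*(y - 4)*(y + 1)*(y + 4)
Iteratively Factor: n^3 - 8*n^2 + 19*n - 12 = (n - 4)*(n^2 - 4*n + 3) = (n - 4)*(n - 1)*(n - 3)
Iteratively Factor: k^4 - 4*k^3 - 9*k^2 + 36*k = (k - 4)*(k^3 - 9*k) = (k - 4)*(k + 3)*(k^2 - 3*k) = k*(k - 4)*(k + 3)*(k - 3)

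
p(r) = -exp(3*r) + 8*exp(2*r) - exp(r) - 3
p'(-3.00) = -0.01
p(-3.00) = -3.03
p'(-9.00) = 0.00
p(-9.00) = -3.00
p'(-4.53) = -0.01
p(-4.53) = -3.01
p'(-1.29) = 0.87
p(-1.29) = -2.69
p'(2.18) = -833.59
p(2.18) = -78.08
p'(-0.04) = 11.15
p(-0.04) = 2.54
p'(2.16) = -761.57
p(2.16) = -62.13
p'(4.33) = -1221829.31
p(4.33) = -391949.97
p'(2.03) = -404.29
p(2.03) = 11.76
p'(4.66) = -3357935.30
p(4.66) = -1089627.91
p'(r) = -3*exp(3*r) + 16*exp(2*r) - exp(r)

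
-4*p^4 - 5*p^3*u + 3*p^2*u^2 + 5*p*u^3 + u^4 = (-p + u)*(p + u)^2*(4*p + u)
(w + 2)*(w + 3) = w^2 + 5*w + 6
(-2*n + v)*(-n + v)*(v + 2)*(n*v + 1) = 2*n^3*v^2 + 4*n^3*v - 3*n^2*v^3 - 6*n^2*v^2 + 2*n^2*v + 4*n^2 + n*v^4 + 2*n*v^3 - 3*n*v^2 - 6*n*v + v^3 + 2*v^2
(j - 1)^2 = j^2 - 2*j + 1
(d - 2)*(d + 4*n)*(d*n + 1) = d^3*n + 4*d^2*n^2 - 2*d^2*n + d^2 - 8*d*n^2 + 4*d*n - 2*d - 8*n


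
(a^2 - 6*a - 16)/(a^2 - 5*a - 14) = (a - 8)/(a - 7)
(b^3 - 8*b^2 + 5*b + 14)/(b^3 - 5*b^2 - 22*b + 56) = (b + 1)/(b + 4)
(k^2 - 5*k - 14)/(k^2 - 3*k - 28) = (k + 2)/(k + 4)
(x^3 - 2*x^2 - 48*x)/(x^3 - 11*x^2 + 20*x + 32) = x*(x + 6)/(x^2 - 3*x - 4)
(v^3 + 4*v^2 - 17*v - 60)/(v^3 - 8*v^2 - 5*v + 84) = (v + 5)/(v - 7)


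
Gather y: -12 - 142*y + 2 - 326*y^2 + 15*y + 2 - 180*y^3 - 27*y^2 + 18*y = -180*y^3 - 353*y^2 - 109*y - 8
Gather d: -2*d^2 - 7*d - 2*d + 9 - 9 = -2*d^2 - 9*d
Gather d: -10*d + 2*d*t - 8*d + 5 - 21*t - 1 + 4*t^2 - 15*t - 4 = d*(2*t - 18) + 4*t^2 - 36*t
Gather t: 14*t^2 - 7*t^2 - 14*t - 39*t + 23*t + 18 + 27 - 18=7*t^2 - 30*t + 27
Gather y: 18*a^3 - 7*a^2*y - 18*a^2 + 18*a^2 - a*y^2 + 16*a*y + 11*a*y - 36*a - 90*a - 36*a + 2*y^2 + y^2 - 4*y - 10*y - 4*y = 18*a^3 - 162*a + y^2*(3 - a) + y*(-7*a^2 + 27*a - 18)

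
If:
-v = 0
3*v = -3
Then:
No Solution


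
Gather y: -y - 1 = -y - 1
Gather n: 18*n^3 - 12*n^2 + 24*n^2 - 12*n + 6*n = 18*n^3 + 12*n^2 - 6*n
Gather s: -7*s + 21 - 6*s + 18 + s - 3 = 36 - 12*s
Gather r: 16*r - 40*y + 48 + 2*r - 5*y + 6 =18*r - 45*y + 54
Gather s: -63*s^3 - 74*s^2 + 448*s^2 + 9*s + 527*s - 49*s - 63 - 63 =-63*s^3 + 374*s^2 + 487*s - 126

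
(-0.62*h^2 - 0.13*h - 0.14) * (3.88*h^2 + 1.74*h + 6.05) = -2.4056*h^4 - 1.5832*h^3 - 4.5204*h^2 - 1.0301*h - 0.847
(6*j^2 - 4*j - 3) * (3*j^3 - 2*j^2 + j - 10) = 18*j^5 - 24*j^4 + 5*j^3 - 58*j^2 + 37*j + 30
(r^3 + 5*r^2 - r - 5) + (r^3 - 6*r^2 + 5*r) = 2*r^3 - r^2 + 4*r - 5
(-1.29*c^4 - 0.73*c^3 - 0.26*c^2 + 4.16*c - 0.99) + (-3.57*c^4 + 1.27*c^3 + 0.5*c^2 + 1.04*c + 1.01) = -4.86*c^4 + 0.54*c^3 + 0.24*c^2 + 5.2*c + 0.02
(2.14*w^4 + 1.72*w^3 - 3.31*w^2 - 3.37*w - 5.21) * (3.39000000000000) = 7.2546*w^4 + 5.8308*w^3 - 11.2209*w^2 - 11.4243*w - 17.6619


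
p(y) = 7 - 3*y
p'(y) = -3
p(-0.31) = 7.93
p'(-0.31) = -3.00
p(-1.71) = 12.13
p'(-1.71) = -3.00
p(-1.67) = 12.01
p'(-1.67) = -3.00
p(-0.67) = 9.01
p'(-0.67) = -3.00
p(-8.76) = 33.28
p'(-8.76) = -3.00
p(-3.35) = 17.05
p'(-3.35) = -3.00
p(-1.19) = 10.57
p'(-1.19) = -3.00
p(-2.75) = 15.25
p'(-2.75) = -3.00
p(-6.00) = 25.00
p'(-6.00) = -3.00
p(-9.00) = 34.00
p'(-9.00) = -3.00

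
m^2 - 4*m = m*(m - 4)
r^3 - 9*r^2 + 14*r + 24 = (r - 6)*(r - 4)*(r + 1)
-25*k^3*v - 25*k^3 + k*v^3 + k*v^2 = (-5*k + v)*(5*k + v)*(k*v + k)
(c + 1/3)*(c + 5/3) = c^2 + 2*c + 5/9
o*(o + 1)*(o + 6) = o^3 + 7*o^2 + 6*o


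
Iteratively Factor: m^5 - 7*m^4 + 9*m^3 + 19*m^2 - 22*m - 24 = (m - 3)*(m^4 - 4*m^3 - 3*m^2 + 10*m + 8) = (m - 3)*(m + 1)*(m^3 - 5*m^2 + 2*m + 8) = (m - 3)*(m + 1)^2*(m^2 - 6*m + 8) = (m - 4)*(m - 3)*(m + 1)^2*(m - 2)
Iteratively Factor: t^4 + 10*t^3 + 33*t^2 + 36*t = (t + 3)*(t^3 + 7*t^2 + 12*t) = (t + 3)^2*(t^2 + 4*t) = t*(t + 3)^2*(t + 4)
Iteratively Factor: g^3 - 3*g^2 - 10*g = (g + 2)*(g^2 - 5*g) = (g - 5)*(g + 2)*(g)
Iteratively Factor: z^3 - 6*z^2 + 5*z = (z - 1)*(z^2 - 5*z) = z*(z - 1)*(z - 5)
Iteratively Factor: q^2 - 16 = (q + 4)*(q - 4)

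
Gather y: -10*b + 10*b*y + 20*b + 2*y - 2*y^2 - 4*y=10*b - 2*y^2 + y*(10*b - 2)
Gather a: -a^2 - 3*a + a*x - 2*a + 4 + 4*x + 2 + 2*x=-a^2 + a*(x - 5) + 6*x + 6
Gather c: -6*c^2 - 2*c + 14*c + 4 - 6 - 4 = -6*c^2 + 12*c - 6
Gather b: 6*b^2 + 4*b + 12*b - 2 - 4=6*b^2 + 16*b - 6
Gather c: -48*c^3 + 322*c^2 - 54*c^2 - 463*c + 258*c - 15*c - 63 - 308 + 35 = -48*c^3 + 268*c^2 - 220*c - 336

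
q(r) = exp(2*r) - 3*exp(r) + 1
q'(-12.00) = 0.00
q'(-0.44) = -1.10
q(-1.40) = 0.32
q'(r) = 2*exp(2*r) - 3*exp(r)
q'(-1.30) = -0.67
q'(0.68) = 1.87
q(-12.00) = 1.00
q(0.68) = -1.03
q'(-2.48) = -0.24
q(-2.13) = 0.66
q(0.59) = -1.16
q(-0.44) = -0.52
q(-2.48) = 0.76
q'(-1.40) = -0.62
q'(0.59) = 1.10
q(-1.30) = 0.26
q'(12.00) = 52977755995.31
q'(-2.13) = -0.33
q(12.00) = 26488633866.47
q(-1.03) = 0.06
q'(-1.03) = -0.82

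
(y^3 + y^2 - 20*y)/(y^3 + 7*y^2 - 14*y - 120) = y/(y + 6)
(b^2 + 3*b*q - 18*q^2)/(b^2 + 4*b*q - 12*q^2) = (-b + 3*q)/(-b + 2*q)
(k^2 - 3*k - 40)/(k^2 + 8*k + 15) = (k - 8)/(k + 3)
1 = 1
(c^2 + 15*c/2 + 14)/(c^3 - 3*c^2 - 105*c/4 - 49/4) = 2*(c + 4)/(2*c^2 - 13*c - 7)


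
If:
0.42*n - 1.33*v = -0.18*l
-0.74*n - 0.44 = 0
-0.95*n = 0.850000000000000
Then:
No Solution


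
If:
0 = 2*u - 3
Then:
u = 3/2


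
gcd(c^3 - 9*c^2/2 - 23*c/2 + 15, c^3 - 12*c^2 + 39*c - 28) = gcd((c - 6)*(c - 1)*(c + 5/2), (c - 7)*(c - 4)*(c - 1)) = c - 1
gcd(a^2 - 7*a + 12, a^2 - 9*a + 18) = a - 3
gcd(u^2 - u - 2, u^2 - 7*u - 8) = u + 1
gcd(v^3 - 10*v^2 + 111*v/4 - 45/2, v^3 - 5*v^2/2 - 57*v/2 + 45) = v^2 - 15*v/2 + 9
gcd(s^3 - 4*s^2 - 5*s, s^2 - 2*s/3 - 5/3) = s + 1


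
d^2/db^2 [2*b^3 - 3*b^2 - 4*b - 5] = 12*b - 6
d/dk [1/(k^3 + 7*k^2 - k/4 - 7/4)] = 4*(-12*k^2 - 56*k + 1)/(4*k^3 + 28*k^2 - k - 7)^2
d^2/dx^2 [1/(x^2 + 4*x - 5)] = 2*(-x^2 - 4*x + 4*(x + 2)^2 + 5)/(x^2 + 4*x - 5)^3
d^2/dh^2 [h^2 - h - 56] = 2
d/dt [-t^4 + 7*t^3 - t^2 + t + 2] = -4*t^3 + 21*t^2 - 2*t + 1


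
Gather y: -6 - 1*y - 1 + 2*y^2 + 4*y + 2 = 2*y^2 + 3*y - 5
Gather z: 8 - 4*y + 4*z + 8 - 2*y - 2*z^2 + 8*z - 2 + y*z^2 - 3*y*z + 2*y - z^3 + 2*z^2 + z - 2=y*z^2 - 4*y - z^3 + z*(13 - 3*y) + 12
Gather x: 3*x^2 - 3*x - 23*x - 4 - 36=3*x^2 - 26*x - 40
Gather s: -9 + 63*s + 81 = 63*s + 72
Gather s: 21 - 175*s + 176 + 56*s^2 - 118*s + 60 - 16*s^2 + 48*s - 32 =40*s^2 - 245*s + 225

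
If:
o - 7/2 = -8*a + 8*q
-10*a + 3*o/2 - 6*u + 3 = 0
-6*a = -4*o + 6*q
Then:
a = 93/232 - 39*u/29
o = 39/58 - 144*u/29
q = 11/232 - 57*u/29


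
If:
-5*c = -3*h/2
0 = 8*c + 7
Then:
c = -7/8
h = -35/12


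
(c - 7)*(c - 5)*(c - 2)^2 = c^4 - 16*c^3 + 87*c^2 - 188*c + 140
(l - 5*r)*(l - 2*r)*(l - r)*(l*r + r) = l^4*r - 8*l^3*r^2 + l^3*r + 17*l^2*r^3 - 8*l^2*r^2 - 10*l*r^4 + 17*l*r^3 - 10*r^4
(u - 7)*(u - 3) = u^2 - 10*u + 21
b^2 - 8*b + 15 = (b - 5)*(b - 3)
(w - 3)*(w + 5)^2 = w^3 + 7*w^2 - 5*w - 75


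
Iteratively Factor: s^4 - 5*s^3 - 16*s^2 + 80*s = (s + 4)*(s^3 - 9*s^2 + 20*s) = (s - 4)*(s + 4)*(s^2 - 5*s) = s*(s - 4)*(s + 4)*(s - 5)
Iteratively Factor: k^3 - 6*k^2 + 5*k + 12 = (k - 3)*(k^2 - 3*k - 4) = (k - 4)*(k - 3)*(k + 1)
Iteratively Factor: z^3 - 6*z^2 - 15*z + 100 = (z + 4)*(z^2 - 10*z + 25) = (z - 5)*(z + 4)*(z - 5)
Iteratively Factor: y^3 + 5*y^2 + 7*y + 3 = (y + 3)*(y^2 + 2*y + 1) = (y + 1)*(y + 3)*(y + 1)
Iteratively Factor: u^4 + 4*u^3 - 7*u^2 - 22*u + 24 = (u + 4)*(u^3 - 7*u + 6) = (u - 2)*(u + 4)*(u^2 + 2*u - 3) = (u - 2)*(u - 1)*(u + 4)*(u + 3)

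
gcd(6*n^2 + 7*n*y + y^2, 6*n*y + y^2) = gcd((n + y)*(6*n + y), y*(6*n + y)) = 6*n + y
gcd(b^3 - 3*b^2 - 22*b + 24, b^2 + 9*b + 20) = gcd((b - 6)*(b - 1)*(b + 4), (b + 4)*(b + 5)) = b + 4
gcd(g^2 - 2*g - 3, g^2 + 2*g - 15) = g - 3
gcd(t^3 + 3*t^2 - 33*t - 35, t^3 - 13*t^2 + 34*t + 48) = t + 1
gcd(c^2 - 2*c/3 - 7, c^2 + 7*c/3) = c + 7/3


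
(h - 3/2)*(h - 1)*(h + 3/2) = h^3 - h^2 - 9*h/4 + 9/4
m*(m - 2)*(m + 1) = m^3 - m^2 - 2*m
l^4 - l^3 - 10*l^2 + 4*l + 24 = (l - 3)*(l - 2)*(l + 2)^2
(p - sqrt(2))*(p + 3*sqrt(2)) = p^2 + 2*sqrt(2)*p - 6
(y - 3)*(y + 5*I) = y^2 - 3*y + 5*I*y - 15*I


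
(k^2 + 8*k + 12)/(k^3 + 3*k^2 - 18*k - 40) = (k + 6)/(k^2 + k - 20)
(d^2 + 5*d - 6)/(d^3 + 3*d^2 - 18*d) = (d - 1)/(d*(d - 3))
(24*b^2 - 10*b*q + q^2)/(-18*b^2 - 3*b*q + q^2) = (-4*b + q)/(3*b + q)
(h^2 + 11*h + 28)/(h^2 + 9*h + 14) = (h + 4)/(h + 2)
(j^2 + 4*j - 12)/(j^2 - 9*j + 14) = (j + 6)/(j - 7)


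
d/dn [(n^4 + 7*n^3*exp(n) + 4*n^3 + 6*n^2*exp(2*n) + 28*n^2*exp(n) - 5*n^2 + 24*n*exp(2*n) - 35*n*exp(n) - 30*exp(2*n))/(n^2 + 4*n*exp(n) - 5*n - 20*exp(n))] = ((n^2 + 4*n*exp(n) - 5*n - 20*exp(n))*(7*n^3*exp(n) + 4*n^3 + 12*n^2*exp(2*n) + 49*n^2*exp(n) + 12*n^2 + 60*n*exp(2*n) + 21*n*exp(n) - 10*n - 36*exp(2*n) - 35*exp(n)) - (4*n*exp(n) + 2*n - 16*exp(n) - 5)*(n^4 + 7*n^3*exp(n) + 4*n^3 + 6*n^2*exp(2*n) + 28*n^2*exp(n) - 5*n^2 + 24*n*exp(2*n) - 35*n*exp(n) - 30*exp(2*n)))/(n^2 + 4*n*exp(n) - 5*n - 20*exp(n))^2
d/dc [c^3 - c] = 3*c^2 - 1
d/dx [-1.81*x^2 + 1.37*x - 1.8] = 1.37 - 3.62*x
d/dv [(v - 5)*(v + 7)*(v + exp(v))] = (v - 5)*(v + 7)*(exp(v) + 1) + (v - 5)*(v + exp(v)) + (v + 7)*(v + exp(v))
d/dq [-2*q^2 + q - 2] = 1 - 4*q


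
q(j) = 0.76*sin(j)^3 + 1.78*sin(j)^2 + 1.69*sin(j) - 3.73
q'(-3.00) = -1.22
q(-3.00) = -3.94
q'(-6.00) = 2.75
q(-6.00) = -3.10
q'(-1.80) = -0.09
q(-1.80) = -4.39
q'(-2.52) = -0.32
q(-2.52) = -4.26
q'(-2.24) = -0.19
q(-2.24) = -4.33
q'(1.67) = -0.74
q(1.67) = 0.46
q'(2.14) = -3.40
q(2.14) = -0.59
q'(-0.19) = 1.08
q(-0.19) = -3.99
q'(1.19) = 2.59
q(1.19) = -0.02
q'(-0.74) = 0.24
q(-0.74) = -4.29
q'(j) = 2.28*sin(j)^2*cos(j) + 3.56*sin(j)*cos(j) + 1.69*cos(j)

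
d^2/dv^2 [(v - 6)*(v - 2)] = 2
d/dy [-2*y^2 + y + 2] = 1 - 4*y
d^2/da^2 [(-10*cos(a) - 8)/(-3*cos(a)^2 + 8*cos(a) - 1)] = 4*(405*(1 - cos(2*a))^2*cos(a) + 264*(1 - cos(2*a))^2 + 1318*cos(a) + 1120*cos(2*a) - 108*cos(3*a) - 90*cos(5*a) - 2208)/(16*cos(a) - 3*cos(2*a) - 5)^3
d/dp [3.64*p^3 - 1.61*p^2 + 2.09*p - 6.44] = 10.92*p^2 - 3.22*p + 2.09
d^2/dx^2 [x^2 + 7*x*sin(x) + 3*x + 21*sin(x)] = -7*x*sin(x) - 21*sin(x) + 14*cos(x) + 2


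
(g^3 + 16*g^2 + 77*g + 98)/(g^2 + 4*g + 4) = (g^2 + 14*g + 49)/(g + 2)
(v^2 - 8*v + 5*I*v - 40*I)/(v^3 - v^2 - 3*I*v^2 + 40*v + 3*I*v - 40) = (v - 8)/(v^2 - v*(1 + 8*I) + 8*I)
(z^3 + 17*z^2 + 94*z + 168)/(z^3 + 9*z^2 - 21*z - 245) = (z^2 + 10*z + 24)/(z^2 + 2*z - 35)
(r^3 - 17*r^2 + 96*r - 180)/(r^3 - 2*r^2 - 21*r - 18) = (r^2 - 11*r + 30)/(r^2 + 4*r + 3)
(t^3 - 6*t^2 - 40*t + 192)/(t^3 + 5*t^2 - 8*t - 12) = (t^2 - 12*t + 32)/(t^2 - t - 2)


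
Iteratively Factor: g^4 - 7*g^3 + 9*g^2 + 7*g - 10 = (g - 2)*(g^3 - 5*g^2 - g + 5) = (g - 5)*(g - 2)*(g^2 - 1) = (g - 5)*(g - 2)*(g + 1)*(g - 1)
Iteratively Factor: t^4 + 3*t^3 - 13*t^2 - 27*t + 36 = (t - 3)*(t^3 + 6*t^2 + 5*t - 12) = (t - 3)*(t + 4)*(t^2 + 2*t - 3) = (t - 3)*(t - 1)*(t + 4)*(t + 3)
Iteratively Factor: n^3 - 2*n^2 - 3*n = (n + 1)*(n^2 - 3*n) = n*(n + 1)*(n - 3)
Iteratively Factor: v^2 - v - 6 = (v + 2)*(v - 3)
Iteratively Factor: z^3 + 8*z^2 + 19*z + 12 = (z + 1)*(z^2 + 7*z + 12) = (z + 1)*(z + 4)*(z + 3)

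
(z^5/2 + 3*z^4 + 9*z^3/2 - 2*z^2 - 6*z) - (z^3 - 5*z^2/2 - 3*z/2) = z^5/2 + 3*z^4 + 7*z^3/2 + z^2/2 - 9*z/2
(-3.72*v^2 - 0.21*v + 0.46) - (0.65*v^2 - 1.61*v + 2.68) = -4.37*v^2 + 1.4*v - 2.22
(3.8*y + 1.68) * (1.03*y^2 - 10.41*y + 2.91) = 3.914*y^3 - 37.8276*y^2 - 6.4308*y + 4.8888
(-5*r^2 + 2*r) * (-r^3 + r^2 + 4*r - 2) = 5*r^5 - 7*r^4 - 18*r^3 + 18*r^2 - 4*r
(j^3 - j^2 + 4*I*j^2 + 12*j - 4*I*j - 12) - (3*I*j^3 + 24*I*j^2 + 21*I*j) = j^3 - 3*I*j^3 - j^2 - 20*I*j^2 + 12*j - 25*I*j - 12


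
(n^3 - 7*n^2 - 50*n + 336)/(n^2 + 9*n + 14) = (n^2 - 14*n + 48)/(n + 2)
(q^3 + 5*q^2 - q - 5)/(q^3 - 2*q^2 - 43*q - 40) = (q - 1)/(q - 8)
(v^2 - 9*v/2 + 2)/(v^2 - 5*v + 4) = (v - 1/2)/(v - 1)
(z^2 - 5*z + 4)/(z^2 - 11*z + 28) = (z - 1)/(z - 7)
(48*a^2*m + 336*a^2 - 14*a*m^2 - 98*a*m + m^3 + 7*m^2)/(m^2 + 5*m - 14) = (48*a^2 - 14*a*m + m^2)/(m - 2)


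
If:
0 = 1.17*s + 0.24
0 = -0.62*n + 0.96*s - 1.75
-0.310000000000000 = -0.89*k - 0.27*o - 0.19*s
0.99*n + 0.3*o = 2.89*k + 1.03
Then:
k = -0.97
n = -3.14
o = 4.48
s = -0.21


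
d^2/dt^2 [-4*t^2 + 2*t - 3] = -8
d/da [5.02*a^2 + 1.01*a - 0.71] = 10.04*a + 1.01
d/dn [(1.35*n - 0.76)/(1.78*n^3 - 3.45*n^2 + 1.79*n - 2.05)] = (-4.806*n^3 + 8.7159*n^2 - 5.244*n - 1.4071)/(3.1684*n^6 - 12.282*n^5 + 18.2749*n^4 - 19.649*n^3 + 17.3491*n^2 - 7.339*n + 4.2025)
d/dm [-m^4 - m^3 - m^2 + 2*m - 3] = -4*m^3 - 3*m^2 - 2*m + 2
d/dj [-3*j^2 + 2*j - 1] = 2 - 6*j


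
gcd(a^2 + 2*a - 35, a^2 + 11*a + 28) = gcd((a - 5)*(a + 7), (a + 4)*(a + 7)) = a + 7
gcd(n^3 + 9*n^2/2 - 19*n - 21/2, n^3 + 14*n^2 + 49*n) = n + 7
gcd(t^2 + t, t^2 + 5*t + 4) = t + 1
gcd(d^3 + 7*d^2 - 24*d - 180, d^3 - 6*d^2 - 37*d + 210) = d^2 + d - 30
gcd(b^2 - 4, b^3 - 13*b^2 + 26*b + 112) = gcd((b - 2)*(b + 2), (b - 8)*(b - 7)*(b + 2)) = b + 2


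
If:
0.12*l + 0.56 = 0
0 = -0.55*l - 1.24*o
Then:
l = -4.67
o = 2.07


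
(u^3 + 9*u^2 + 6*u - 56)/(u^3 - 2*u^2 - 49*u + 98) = (u + 4)/(u - 7)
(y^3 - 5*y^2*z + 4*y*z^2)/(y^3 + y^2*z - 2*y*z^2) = (y - 4*z)/(y + 2*z)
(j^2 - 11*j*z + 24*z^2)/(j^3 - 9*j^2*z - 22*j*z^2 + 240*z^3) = (-j + 3*z)/(-j^2 + j*z + 30*z^2)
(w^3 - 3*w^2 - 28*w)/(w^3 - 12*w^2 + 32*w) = (w^2 - 3*w - 28)/(w^2 - 12*w + 32)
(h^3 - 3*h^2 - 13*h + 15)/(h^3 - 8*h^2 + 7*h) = (h^2 - 2*h - 15)/(h*(h - 7))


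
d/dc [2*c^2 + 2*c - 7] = 4*c + 2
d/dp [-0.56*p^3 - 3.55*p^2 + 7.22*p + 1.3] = -1.68*p^2 - 7.1*p + 7.22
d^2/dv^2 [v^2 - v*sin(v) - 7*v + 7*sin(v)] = v*sin(v) - 7*sin(v) - 2*cos(v) + 2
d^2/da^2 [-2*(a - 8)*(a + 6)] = -4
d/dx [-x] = -1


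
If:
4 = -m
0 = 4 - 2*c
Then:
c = 2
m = -4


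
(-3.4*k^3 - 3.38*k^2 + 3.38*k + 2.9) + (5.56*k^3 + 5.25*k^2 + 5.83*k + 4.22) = 2.16*k^3 + 1.87*k^2 + 9.21*k + 7.12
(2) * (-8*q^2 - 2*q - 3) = -16*q^2 - 4*q - 6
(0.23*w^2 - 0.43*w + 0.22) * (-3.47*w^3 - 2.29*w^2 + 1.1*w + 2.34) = -0.7981*w^5 + 0.9654*w^4 + 0.4743*w^3 - 0.4386*w^2 - 0.7642*w + 0.5148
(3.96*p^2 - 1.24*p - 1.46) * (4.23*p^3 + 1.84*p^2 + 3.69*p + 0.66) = 16.7508*p^5 + 2.0412*p^4 + 6.155*p^3 - 4.6484*p^2 - 6.2058*p - 0.9636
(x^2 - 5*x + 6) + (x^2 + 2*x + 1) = 2*x^2 - 3*x + 7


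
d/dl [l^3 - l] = 3*l^2 - 1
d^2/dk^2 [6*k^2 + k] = 12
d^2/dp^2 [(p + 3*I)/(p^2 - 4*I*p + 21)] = 2/(p^3 - 21*I*p^2 - 147*p + 343*I)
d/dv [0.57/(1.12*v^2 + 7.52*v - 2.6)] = (-1.2768*v - 4.2864)/(1.12*v^2 + 7.52*v - 2.6)^2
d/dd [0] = 0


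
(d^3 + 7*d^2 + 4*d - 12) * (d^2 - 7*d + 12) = d^5 - 33*d^3 + 44*d^2 + 132*d - 144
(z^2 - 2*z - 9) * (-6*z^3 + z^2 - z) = -6*z^5 + 13*z^4 + 51*z^3 - 7*z^2 + 9*z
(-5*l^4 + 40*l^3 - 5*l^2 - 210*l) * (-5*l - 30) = 25*l^5 - 50*l^4 - 1175*l^3 + 1200*l^2 + 6300*l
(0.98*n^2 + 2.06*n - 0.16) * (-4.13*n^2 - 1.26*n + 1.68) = -4.0474*n^4 - 9.7426*n^3 - 0.2884*n^2 + 3.6624*n - 0.2688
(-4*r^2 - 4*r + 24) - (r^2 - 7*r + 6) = -5*r^2 + 3*r + 18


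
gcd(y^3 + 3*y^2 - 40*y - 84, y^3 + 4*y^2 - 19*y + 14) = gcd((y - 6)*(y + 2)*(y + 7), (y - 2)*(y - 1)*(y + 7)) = y + 7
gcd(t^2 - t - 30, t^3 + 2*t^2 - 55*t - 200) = t + 5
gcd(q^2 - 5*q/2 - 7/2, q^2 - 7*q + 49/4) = q - 7/2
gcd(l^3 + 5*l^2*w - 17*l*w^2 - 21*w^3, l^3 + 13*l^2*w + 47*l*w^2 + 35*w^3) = l^2 + 8*l*w + 7*w^2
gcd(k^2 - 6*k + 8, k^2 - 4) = k - 2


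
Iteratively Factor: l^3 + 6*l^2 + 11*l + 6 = (l + 1)*(l^2 + 5*l + 6) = (l + 1)*(l + 2)*(l + 3)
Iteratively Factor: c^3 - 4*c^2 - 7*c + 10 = (c - 1)*(c^2 - 3*c - 10) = (c - 1)*(c + 2)*(c - 5)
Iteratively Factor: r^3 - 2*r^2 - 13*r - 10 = (r - 5)*(r^2 + 3*r + 2) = (r - 5)*(r + 1)*(r + 2)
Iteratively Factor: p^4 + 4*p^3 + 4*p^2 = (p)*(p^3 + 4*p^2 + 4*p) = p*(p + 2)*(p^2 + 2*p) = p*(p + 2)^2*(p)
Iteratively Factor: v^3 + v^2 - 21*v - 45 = (v + 3)*(v^2 - 2*v - 15) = (v - 5)*(v + 3)*(v + 3)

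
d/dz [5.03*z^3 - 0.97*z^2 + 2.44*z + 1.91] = 15.09*z^2 - 1.94*z + 2.44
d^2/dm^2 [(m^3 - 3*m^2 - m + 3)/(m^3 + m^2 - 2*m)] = 2*(-4*m^3 - 9*m^2 - 18*m - 12)/(m^3*(m^3 + 6*m^2 + 12*m + 8))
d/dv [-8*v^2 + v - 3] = 1 - 16*v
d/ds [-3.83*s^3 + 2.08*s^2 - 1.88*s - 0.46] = -11.49*s^2 + 4.16*s - 1.88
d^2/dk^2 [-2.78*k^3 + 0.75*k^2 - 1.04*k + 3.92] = 1.5 - 16.68*k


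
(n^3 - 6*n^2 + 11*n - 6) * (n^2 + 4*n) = n^5 - 2*n^4 - 13*n^3 + 38*n^2 - 24*n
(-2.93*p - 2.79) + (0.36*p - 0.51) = -2.57*p - 3.3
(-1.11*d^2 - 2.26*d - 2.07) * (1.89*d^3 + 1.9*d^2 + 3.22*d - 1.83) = -2.0979*d^5 - 6.3804*d^4 - 11.7805*d^3 - 9.1789*d^2 - 2.5296*d + 3.7881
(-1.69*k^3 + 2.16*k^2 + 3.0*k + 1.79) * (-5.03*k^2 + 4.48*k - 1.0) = 8.5007*k^5 - 18.436*k^4 - 3.7232*k^3 + 2.2763*k^2 + 5.0192*k - 1.79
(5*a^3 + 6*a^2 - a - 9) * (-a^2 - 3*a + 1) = -5*a^5 - 21*a^4 - 12*a^3 + 18*a^2 + 26*a - 9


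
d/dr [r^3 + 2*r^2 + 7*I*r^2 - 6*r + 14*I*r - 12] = 3*r^2 + r*(4 + 14*I) - 6 + 14*I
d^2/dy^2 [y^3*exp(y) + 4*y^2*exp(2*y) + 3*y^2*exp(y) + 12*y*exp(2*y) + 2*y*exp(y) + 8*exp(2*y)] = (y^3 + 16*y^2*exp(y) + 9*y^2 + 80*y*exp(y) + 20*y + 88*exp(y) + 10)*exp(y)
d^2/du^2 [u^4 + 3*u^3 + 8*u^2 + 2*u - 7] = 12*u^2 + 18*u + 16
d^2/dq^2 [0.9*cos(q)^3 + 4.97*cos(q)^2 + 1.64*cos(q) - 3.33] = -8.1*cos(q)^3 - 19.88*cos(q)^2 + 3.76*cos(q) + 9.94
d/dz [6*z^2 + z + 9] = 12*z + 1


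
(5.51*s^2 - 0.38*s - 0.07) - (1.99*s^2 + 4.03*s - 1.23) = 3.52*s^2 - 4.41*s + 1.16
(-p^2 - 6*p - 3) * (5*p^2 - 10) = -5*p^4 - 30*p^3 - 5*p^2 + 60*p + 30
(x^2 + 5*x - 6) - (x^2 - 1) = 5*x - 5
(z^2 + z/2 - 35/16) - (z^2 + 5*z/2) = -2*z - 35/16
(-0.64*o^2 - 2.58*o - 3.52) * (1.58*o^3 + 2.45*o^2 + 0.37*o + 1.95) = -1.0112*o^5 - 5.6444*o^4 - 12.1194*o^3 - 10.8266*o^2 - 6.3334*o - 6.864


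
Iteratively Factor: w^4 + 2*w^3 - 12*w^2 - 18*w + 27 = (w + 3)*(w^3 - w^2 - 9*w + 9) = (w - 1)*(w + 3)*(w^2 - 9) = (w - 3)*(w - 1)*(w + 3)*(w + 3)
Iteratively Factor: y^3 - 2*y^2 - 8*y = (y + 2)*(y^2 - 4*y) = (y - 4)*(y + 2)*(y)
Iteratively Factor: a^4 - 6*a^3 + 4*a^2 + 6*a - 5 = (a + 1)*(a^3 - 7*a^2 + 11*a - 5) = (a - 5)*(a + 1)*(a^2 - 2*a + 1) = (a - 5)*(a - 1)*(a + 1)*(a - 1)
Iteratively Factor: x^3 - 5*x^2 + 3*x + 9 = (x - 3)*(x^2 - 2*x - 3) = (x - 3)*(x + 1)*(x - 3)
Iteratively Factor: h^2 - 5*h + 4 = (h - 4)*(h - 1)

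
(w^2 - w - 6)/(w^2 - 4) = (w - 3)/(w - 2)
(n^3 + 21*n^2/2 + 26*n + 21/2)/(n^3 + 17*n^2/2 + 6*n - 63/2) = (2*n + 1)/(2*n - 3)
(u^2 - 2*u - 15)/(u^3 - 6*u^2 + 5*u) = (u + 3)/(u*(u - 1))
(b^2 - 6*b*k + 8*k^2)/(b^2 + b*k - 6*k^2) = (b - 4*k)/(b + 3*k)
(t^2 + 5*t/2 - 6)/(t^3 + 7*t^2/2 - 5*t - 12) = (2*t - 3)/(2*t^2 - t - 6)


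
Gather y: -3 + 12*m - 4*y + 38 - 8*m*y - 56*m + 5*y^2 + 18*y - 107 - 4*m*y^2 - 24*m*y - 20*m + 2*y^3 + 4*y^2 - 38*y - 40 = -64*m + 2*y^3 + y^2*(9 - 4*m) + y*(-32*m - 24) - 112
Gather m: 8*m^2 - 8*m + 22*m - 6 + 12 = 8*m^2 + 14*m + 6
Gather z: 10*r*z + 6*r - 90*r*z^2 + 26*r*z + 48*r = -90*r*z^2 + 36*r*z + 54*r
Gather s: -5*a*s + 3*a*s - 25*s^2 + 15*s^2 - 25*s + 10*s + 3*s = -10*s^2 + s*(-2*a - 12)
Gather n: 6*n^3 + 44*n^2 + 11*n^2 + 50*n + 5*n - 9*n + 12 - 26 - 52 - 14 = 6*n^3 + 55*n^2 + 46*n - 80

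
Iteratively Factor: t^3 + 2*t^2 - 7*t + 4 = (t - 1)*(t^2 + 3*t - 4) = (t - 1)*(t + 4)*(t - 1)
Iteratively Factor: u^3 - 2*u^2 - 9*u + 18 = (u + 3)*(u^2 - 5*u + 6) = (u - 3)*(u + 3)*(u - 2)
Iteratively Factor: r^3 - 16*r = (r)*(r^2 - 16) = r*(r - 4)*(r + 4)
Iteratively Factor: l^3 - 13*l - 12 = (l + 3)*(l^2 - 3*l - 4) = (l + 1)*(l + 3)*(l - 4)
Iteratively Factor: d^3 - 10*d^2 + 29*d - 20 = (d - 5)*(d^2 - 5*d + 4) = (d - 5)*(d - 1)*(d - 4)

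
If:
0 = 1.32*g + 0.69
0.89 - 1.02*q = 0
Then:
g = -0.52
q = 0.87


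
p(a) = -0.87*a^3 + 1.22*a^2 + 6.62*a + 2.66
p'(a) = -2.61*a^2 + 2.44*a + 6.62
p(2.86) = 11.22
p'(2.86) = -7.75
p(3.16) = 8.31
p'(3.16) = -11.73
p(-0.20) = 1.39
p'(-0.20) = 6.03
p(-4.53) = 78.58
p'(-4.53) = -57.99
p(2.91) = 10.82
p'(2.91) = -8.38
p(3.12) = 8.77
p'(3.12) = -11.17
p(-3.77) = 41.66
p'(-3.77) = -39.67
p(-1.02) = -1.90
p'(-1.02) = 1.42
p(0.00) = 2.66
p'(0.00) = 6.62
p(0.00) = 2.66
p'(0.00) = 6.62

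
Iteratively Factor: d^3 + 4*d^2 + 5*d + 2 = (d + 1)*(d^2 + 3*d + 2) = (d + 1)*(d + 2)*(d + 1)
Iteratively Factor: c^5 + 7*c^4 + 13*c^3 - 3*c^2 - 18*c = (c + 2)*(c^4 + 5*c^3 + 3*c^2 - 9*c) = (c - 1)*(c + 2)*(c^3 + 6*c^2 + 9*c) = c*(c - 1)*(c + 2)*(c^2 + 6*c + 9) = c*(c - 1)*(c + 2)*(c + 3)*(c + 3)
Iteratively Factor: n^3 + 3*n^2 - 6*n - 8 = (n - 2)*(n^2 + 5*n + 4) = (n - 2)*(n + 1)*(n + 4)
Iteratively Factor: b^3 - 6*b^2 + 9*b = (b)*(b^2 - 6*b + 9) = b*(b - 3)*(b - 3)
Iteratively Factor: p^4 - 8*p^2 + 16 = (p - 2)*(p^3 + 2*p^2 - 4*p - 8) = (p - 2)*(p + 2)*(p^2 - 4) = (p - 2)^2*(p + 2)*(p + 2)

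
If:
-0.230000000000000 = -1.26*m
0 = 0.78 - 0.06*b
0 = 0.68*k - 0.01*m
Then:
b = 13.00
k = 0.00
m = 0.18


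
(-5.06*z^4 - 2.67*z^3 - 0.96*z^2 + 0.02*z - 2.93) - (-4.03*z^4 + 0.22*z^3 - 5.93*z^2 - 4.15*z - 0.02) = -1.03*z^4 - 2.89*z^3 + 4.97*z^2 + 4.17*z - 2.91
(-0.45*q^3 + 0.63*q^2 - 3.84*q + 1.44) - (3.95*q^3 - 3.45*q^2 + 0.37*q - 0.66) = -4.4*q^3 + 4.08*q^2 - 4.21*q + 2.1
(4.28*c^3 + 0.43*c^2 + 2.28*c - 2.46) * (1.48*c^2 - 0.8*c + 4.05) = 6.3344*c^5 - 2.7876*c^4 + 20.3644*c^3 - 3.7233*c^2 + 11.202*c - 9.963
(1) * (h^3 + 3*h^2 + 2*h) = h^3 + 3*h^2 + 2*h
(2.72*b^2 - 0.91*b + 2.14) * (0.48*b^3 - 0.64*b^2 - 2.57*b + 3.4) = 1.3056*b^5 - 2.1776*b^4 - 5.3808*b^3 + 10.2171*b^2 - 8.5938*b + 7.276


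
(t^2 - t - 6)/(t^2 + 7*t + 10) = (t - 3)/(t + 5)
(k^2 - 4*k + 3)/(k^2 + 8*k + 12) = (k^2 - 4*k + 3)/(k^2 + 8*k + 12)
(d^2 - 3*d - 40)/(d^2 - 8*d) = (d + 5)/d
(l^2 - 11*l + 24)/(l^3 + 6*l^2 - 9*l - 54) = (l - 8)/(l^2 + 9*l + 18)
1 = 1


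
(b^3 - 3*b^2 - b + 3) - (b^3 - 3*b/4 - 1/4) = -3*b^2 - b/4 + 13/4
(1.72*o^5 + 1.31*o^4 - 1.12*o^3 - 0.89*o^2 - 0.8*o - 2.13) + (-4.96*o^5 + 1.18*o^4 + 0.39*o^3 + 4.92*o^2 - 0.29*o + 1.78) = -3.24*o^5 + 2.49*o^4 - 0.73*o^3 + 4.03*o^2 - 1.09*o - 0.35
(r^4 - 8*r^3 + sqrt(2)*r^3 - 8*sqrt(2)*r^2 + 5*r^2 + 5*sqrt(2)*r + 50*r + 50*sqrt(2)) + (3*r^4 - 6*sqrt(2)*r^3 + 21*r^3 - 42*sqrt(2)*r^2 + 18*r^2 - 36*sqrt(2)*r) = 4*r^4 - 5*sqrt(2)*r^3 + 13*r^3 - 50*sqrt(2)*r^2 + 23*r^2 - 31*sqrt(2)*r + 50*r + 50*sqrt(2)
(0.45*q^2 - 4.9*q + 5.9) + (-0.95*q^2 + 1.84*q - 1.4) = -0.5*q^2 - 3.06*q + 4.5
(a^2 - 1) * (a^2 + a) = a^4 + a^3 - a^2 - a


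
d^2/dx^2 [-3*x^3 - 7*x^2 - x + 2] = -18*x - 14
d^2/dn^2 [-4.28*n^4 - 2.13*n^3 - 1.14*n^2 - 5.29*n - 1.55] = -51.36*n^2 - 12.78*n - 2.28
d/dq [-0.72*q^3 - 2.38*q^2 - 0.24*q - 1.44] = -2.16*q^2 - 4.76*q - 0.24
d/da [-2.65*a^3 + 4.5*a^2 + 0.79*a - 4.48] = -7.95*a^2 + 9.0*a + 0.79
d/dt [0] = 0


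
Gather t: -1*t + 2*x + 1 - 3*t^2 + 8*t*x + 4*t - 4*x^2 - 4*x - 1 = -3*t^2 + t*(8*x + 3) - 4*x^2 - 2*x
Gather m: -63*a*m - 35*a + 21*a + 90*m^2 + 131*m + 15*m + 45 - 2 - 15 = -14*a + 90*m^2 + m*(146 - 63*a) + 28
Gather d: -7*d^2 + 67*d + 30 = -7*d^2 + 67*d + 30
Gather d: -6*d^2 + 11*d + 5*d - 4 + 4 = -6*d^2 + 16*d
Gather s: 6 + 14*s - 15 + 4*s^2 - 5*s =4*s^2 + 9*s - 9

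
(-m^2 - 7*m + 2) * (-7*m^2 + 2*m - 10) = 7*m^4 + 47*m^3 - 18*m^2 + 74*m - 20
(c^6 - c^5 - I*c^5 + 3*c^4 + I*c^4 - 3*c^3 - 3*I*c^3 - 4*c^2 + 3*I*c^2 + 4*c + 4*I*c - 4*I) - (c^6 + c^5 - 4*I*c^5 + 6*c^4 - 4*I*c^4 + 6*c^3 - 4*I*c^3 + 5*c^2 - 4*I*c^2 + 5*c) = -2*c^5 + 3*I*c^5 - 3*c^4 + 5*I*c^4 - 9*c^3 + I*c^3 - 9*c^2 + 7*I*c^2 - c + 4*I*c - 4*I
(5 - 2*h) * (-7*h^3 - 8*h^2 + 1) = 14*h^4 - 19*h^3 - 40*h^2 - 2*h + 5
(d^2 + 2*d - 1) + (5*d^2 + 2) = 6*d^2 + 2*d + 1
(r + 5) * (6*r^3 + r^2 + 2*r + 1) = 6*r^4 + 31*r^3 + 7*r^2 + 11*r + 5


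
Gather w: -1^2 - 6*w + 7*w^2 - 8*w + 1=7*w^2 - 14*w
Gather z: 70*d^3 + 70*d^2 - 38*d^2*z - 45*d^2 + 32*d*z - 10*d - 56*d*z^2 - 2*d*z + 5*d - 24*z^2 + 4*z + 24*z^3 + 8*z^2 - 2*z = 70*d^3 + 25*d^2 - 5*d + 24*z^3 + z^2*(-56*d - 16) + z*(-38*d^2 + 30*d + 2)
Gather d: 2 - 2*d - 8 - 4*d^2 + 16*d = -4*d^2 + 14*d - 6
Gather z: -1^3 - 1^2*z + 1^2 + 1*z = 0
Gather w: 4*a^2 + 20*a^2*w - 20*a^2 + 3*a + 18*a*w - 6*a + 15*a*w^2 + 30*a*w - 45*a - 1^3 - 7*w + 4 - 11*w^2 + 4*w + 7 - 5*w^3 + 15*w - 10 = -16*a^2 - 48*a - 5*w^3 + w^2*(15*a - 11) + w*(20*a^2 + 48*a + 12)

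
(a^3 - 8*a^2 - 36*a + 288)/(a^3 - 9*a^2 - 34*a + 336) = (a - 6)/(a - 7)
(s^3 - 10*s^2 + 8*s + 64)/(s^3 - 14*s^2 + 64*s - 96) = (s^2 - 6*s - 16)/(s^2 - 10*s + 24)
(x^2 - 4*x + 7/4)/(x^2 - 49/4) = (2*x - 1)/(2*x + 7)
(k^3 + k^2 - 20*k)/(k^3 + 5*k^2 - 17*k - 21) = k*(k^2 + k - 20)/(k^3 + 5*k^2 - 17*k - 21)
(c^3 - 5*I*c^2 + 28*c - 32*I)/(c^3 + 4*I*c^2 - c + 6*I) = (c^2 - 4*I*c + 32)/(c^2 + 5*I*c - 6)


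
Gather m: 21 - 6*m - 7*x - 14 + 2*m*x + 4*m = m*(2*x - 2) - 7*x + 7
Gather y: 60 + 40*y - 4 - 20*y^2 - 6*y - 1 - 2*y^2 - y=-22*y^2 + 33*y + 55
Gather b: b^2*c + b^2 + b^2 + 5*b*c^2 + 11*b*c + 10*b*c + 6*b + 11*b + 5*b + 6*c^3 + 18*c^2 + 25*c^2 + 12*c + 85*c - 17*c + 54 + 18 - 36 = b^2*(c + 2) + b*(5*c^2 + 21*c + 22) + 6*c^3 + 43*c^2 + 80*c + 36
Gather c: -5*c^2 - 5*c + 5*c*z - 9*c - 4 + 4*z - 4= -5*c^2 + c*(5*z - 14) + 4*z - 8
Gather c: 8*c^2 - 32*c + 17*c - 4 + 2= 8*c^2 - 15*c - 2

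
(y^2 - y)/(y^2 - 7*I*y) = (y - 1)/(y - 7*I)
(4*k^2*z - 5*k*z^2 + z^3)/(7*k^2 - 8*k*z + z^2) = z*(-4*k + z)/(-7*k + z)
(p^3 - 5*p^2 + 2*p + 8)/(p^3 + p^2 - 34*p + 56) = (p + 1)/(p + 7)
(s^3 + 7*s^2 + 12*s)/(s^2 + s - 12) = s*(s + 3)/(s - 3)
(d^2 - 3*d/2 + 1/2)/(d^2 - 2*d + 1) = (d - 1/2)/(d - 1)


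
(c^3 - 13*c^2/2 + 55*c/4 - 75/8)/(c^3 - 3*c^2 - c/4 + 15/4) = (c - 5/2)/(c + 1)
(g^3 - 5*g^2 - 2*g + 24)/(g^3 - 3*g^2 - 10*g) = (g^2 - 7*g + 12)/(g*(g - 5))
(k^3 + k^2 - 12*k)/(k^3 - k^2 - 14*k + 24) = k/(k - 2)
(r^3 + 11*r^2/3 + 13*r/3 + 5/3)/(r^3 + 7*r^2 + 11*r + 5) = (r + 5/3)/(r + 5)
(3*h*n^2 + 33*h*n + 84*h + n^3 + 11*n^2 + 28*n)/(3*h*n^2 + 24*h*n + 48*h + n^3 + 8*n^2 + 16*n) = (n + 7)/(n + 4)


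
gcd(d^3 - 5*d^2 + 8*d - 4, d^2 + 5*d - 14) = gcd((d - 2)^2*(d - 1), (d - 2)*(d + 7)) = d - 2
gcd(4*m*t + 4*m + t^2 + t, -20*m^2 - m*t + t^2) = 4*m + t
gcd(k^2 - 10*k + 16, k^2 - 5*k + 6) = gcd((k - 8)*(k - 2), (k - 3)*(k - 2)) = k - 2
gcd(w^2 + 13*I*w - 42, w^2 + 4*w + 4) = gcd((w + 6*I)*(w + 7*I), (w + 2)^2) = 1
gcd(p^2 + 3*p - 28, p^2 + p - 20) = p - 4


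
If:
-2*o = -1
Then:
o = 1/2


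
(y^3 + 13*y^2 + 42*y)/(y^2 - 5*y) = (y^2 + 13*y + 42)/(y - 5)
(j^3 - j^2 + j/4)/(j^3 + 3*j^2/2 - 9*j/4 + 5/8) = 2*j/(2*j + 5)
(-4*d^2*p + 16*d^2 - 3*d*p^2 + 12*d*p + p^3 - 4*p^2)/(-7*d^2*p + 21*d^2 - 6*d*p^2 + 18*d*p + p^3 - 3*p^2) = (-4*d*p + 16*d + p^2 - 4*p)/(-7*d*p + 21*d + p^2 - 3*p)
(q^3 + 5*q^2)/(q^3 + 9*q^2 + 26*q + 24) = q^2*(q + 5)/(q^3 + 9*q^2 + 26*q + 24)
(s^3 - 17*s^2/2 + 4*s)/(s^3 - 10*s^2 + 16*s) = (s - 1/2)/(s - 2)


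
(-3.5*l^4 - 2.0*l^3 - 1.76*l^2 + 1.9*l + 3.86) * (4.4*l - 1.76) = -15.4*l^5 - 2.64*l^4 - 4.224*l^3 + 11.4576*l^2 + 13.64*l - 6.7936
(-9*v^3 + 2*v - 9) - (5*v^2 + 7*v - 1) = -9*v^3 - 5*v^2 - 5*v - 8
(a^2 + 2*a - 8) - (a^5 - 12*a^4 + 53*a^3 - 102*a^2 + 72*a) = -a^5 + 12*a^4 - 53*a^3 + 103*a^2 - 70*a - 8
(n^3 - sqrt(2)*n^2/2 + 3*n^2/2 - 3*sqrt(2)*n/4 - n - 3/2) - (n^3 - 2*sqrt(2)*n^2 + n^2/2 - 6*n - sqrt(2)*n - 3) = n^2 + 3*sqrt(2)*n^2/2 + sqrt(2)*n/4 + 5*n + 3/2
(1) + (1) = 2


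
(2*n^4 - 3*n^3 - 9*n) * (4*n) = 8*n^5 - 12*n^4 - 36*n^2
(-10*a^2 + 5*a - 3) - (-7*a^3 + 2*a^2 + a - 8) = 7*a^3 - 12*a^2 + 4*a + 5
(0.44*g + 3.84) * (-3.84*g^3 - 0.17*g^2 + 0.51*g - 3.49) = -1.6896*g^4 - 14.8204*g^3 - 0.4284*g^2 + 0.4228*g - 13.4016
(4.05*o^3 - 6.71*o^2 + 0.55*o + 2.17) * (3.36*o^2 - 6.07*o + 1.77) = 13.608*o^5 - 47.1291*o^4 + 49.7462*o^3 - 7.924*o^2 - 12.1984*o + 3.8409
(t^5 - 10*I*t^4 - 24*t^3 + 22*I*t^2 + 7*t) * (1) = t^5 - 10*I*t^4 - 24*t^3 + 22*I*t^2 + 7*t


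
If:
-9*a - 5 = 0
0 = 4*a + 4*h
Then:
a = -5/9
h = 5/9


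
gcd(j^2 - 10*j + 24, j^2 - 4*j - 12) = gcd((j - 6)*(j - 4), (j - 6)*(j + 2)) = j - 6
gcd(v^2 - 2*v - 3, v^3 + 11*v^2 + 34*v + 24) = v + 1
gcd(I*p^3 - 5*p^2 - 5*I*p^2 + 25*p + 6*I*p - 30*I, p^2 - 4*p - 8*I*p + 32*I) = 1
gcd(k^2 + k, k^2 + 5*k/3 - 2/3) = 1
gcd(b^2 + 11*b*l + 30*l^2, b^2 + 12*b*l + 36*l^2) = b + 6*l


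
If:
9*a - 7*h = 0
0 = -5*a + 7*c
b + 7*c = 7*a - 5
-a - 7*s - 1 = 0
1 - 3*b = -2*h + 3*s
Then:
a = 115/21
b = 125/21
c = 575/147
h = 345/49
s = -136/147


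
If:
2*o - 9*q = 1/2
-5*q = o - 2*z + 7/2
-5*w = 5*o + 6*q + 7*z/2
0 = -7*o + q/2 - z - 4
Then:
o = -203/286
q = -61/286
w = 2073/5720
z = 493/572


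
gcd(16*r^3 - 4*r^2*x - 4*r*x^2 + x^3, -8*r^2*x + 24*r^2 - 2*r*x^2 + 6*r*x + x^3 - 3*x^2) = -8*r^2 - 2*r*x + x^2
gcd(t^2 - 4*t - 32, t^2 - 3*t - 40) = t - 8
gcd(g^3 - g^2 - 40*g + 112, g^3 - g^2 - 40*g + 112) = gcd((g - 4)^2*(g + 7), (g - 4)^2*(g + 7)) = g^3 - g^2 - 40*g + 112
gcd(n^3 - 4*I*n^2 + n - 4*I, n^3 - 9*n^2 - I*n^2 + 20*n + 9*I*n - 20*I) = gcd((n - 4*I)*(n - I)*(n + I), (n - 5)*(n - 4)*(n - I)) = n - I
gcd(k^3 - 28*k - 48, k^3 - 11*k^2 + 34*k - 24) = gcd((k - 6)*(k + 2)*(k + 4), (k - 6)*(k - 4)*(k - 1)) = k - 6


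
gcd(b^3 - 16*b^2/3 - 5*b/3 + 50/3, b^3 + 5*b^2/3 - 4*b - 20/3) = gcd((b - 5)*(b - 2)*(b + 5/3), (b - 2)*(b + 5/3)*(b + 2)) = b^2 - b/3 - 10/3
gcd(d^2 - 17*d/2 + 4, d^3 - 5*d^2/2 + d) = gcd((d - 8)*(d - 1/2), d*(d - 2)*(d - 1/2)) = d - 1/2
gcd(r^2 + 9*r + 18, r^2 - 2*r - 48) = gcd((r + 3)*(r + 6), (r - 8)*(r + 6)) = r + 6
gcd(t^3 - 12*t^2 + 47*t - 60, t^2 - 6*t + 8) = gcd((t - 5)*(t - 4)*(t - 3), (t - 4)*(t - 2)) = t - 4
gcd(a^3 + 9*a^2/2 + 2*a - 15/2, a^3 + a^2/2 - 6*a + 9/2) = a^2 + 2*a - 3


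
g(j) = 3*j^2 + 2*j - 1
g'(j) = 6*j + 2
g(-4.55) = 52.01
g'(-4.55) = -25.30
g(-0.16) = -1.24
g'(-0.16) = 1.04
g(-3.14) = 22.30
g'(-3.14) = -16.84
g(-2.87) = 17.97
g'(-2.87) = -15.22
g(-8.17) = 182.91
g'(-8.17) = -47.02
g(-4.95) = 62.61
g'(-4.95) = -27.70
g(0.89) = 3.16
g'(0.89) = 7.34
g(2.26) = 18.84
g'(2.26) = 15.56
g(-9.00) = 224.00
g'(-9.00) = -52.00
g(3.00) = 32.00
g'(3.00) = 20.00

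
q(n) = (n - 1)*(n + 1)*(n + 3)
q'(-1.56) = -3.06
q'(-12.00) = 359.00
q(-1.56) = 2.06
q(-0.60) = -1.54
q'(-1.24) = -3.83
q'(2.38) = 30.27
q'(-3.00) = 8.00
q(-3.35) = -3.58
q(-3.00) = 0.00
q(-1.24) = 0.95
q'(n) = (n - 1)*(n + 1) + (n - 1)*(n + 3) + (n + 1)*(n + 3)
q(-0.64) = -1.39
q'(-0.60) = -3.52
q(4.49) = 143.51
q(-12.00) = -1287.00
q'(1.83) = 20.03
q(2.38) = 25.09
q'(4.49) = 86.42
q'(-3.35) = 12.57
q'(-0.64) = -3.61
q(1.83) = 11.35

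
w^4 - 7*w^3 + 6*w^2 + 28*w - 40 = (w - 5)*(w - 2)^2*(w + 2)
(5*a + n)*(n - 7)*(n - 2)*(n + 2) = 5*a*n^3 - 35*a*n^2 - 20*a*n + 140*a + n^4 - 7*n^3 - 4*n^2 + 28*n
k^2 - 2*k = k*(k - 2)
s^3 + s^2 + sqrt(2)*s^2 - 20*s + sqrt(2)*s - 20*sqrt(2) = (s - 4)*(s + 5)*(s + sqrt(2))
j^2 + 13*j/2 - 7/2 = (j - 1/2)*(j + 7)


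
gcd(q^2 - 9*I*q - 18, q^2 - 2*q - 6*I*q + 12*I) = q - 6*I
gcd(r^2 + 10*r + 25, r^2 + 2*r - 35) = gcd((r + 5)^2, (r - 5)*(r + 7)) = 1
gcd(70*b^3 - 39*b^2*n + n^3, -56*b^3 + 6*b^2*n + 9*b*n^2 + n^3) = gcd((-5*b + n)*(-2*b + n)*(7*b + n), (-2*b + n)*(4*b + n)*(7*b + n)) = 14*b^2 - 5*b*n - n^2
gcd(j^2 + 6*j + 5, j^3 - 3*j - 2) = j + 1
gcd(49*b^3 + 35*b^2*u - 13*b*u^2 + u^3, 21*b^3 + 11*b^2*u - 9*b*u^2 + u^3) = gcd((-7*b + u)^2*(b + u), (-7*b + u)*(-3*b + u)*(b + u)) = -7*b^2 - 6*b*u + u^2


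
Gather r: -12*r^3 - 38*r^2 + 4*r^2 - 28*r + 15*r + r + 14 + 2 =-12*r^3 - 34*r^2 - 12*r + 16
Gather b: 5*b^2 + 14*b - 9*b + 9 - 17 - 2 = 5*b^2 + 5*b - 10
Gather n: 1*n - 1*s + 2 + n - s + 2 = 2*n - 2*s + 4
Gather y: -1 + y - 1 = y - 2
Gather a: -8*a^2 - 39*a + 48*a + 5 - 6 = -8*a^2 + 9*a - 1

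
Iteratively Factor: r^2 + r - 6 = (r - 2)*(r + 3)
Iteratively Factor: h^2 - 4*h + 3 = (h - 3)*(h - 1)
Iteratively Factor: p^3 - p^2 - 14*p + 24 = (p - 3)*(p^2 + 2*p - 8) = (p - 3)*(p - 2)*(p + 4)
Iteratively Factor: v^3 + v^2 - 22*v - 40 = (v + 4)*(v^2 - 3*v - 10) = (v - 5)*(v + 4)*(v + 2)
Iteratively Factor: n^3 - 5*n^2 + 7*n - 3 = (n - 3)*(n^2 - 2*n + 1) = (n - 3)*(n - 1)*(n - 1)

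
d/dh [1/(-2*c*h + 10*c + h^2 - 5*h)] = (2*c - 2*h + 5)/(2*c*h - 10*c - h^2 + 5*h)^2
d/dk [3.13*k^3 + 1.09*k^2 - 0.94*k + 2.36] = 9.39*k^2 + 2.18*k - 0.94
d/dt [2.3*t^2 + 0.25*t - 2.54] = 4.6*t + 0.25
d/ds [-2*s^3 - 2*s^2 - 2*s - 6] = -6*s^2 - 4*s - 2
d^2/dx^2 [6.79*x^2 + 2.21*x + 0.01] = 13.5800000000000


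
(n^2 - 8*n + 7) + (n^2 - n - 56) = 2*n^2 - 9*n - 49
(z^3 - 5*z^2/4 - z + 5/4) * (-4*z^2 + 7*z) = -4*z^5 + 12*z^4 - 19*z^3/4 - 12*z^2 + 35*z/4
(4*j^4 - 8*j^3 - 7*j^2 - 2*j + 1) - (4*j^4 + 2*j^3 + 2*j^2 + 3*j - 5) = -10*j^3 - 9*j^2 - 5*j + 6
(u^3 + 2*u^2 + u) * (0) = 0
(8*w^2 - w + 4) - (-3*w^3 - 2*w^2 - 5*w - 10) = 3*w^3 + 10*w^2 + 4*w + 14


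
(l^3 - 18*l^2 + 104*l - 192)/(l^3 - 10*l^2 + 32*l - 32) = (l^2 - 14*l + 48)/(l^2 - 6*l + 8)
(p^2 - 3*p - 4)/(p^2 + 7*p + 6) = (p - 4)/(p + 6)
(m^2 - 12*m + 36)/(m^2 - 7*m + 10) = (m^2 - 12*m + 36)/(m^2 - 7*m + 10)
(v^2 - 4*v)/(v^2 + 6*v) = (v - 4)/(v + 6)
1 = 1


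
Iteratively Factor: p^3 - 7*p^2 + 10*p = (p - 5)*(p^2 - 2*p) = p*(p - 5)*(p - 2)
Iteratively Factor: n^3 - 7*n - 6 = (n + 2)*(n^2 - 2*n - 3) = (n + 1)*(n + 2)*(n - 3)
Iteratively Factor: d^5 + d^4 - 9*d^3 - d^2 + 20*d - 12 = (d - 1)*(d^4 + 2*d^3 - 7*d^2 - 8*d + 12) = (d - 1)*(d + 3)*(d^3 - d^2 - 4*d + 4) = (d - 1)^2*(d + 3)*(d^2 - 4) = (d - 2)*(d - 1)^2*(d + 3)*(d + 2)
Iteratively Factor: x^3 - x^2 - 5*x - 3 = (x + 1)*(x^2 - 2*x - 3) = (x + 1)^2*(x - 3)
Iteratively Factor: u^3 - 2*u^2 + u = (u)*(u^2 - 2*u + 1) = u*(u - 1)*(u - 1)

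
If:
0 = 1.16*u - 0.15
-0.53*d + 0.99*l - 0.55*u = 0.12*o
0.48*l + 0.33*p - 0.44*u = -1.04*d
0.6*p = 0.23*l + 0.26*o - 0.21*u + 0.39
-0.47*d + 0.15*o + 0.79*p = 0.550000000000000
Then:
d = -0.14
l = -0.00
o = 0.01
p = 0.61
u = 0.13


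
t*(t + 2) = t^2 + 2*t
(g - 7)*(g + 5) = g^2 - 2*g - 35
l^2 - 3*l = l*(l - 3)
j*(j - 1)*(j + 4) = j^3 + 3*j^2 - 4*j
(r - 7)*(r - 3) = r^2 - 10*r + 21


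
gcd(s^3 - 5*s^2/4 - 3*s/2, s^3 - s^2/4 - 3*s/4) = s^2 + 3*s/4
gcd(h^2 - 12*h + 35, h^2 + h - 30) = h - 5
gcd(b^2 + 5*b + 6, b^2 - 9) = b + 3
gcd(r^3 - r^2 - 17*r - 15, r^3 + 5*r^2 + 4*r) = r + 1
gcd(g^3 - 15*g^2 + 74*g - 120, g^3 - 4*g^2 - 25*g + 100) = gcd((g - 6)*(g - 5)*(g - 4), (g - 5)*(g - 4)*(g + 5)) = g^2 - 9*g + 20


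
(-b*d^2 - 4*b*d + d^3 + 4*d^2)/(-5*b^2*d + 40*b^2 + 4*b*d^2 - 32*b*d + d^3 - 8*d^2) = d*(d + 4)/(5*b*d - 40*b + d^2 - 8*d)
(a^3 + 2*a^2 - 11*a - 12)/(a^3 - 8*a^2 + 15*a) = (a^2 + 5*a + 4)/(a*(a - 5))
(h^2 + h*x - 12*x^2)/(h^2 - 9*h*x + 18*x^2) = (-h - 4*x)/(-h + 6*x)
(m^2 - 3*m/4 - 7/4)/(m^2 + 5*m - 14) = (4*m^2 - 3*m - 7)/(4*(m^2 + 5*m - 14))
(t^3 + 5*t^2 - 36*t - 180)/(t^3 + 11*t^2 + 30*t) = (t - 6)/t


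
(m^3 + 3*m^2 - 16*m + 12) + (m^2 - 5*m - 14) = m^3 + 4*m^2 - 21*m - 2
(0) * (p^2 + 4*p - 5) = 0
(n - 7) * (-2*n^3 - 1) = -2*n^4 + 14*n^3 - n + 7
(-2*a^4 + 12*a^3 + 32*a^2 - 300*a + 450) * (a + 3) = -2*a^5 + 6*a^4 + 68*a^3 - 204*a^2 - 450*a + 1350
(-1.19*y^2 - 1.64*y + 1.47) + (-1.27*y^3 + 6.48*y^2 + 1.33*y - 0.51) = -1.27*y^3 + 5.29*y^2 - 0.31*y + 0.96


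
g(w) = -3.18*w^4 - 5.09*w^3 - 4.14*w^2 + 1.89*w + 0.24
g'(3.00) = -503.82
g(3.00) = -426.36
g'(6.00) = -3345.03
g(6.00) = -5358.18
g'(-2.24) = 86.78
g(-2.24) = -47.62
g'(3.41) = -708.28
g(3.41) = -673.26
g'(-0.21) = 3.07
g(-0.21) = -0.30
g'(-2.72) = 167.41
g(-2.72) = -107.16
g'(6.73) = -4622.78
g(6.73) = -8249.69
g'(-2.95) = 219.98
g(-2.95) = -151.52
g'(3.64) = -844.04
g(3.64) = -851.47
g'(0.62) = -12.14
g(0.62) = -1.86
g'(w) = -12.72*w^3 - 15.27*w^2 - 8.28*w + 1.89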